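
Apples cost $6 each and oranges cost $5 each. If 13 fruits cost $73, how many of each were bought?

Let a = apples, o = oranges.
a + o = 13
6a + 5o = 73
Substitute o = 13 - a:
6a + 5(13 - a) = 73
(6 - 5)a = 73 - 65
1a = 8
a = 8, o = 13 - 8 = 5

Apples: 8, Oranges: 5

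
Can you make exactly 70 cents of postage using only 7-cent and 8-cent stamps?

We need non-negative x, y with 7x + 8y = 70.
gcd(7, 8) = 1 divides 70, so integer solutions exist.
Search for a non-negative one: x = 2 gives 8y = 70 - 14 = 56, so y = 7.
Check: 7·2 + 8·7 = 70 ✓

Yes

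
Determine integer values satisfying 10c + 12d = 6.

Step 1: Check solvability.
gcd(10, 12) = 2
Since 2 divides 6, solutions exist.

Step 2: Apply extended Euclidean algorithm to find gcd.
We find integers such that 10*x0 + 12*y0 = 2

Step 3: Scale the particular solution.
Multiply by 6/2 = 3:
c = -3, d = 3

Step 4: Verify.
10*(-3) + 12*(3) = 6 = 6 ✓

c = -3, d = 3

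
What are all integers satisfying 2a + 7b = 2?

Step 1: Compute gcd(2, 7) = 1.
Since 1 divides 2, solutions exist.

Step 2: Find a particular solution using extended Euclidean algorithm.
We get a₀ = -6, b₀ = 2.
Check: 2*-6 + 7*2 = 2 = 2 ✓

Step 3: Write the general solution.
a = -6 + (7/1)t = -6 + 7t
b = 2 - (2/1)t = 2 - 2t
for any integer t.

a = -6 + 7t, b = 2 - 2t for integer t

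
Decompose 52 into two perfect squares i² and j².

We need to find integers i, j > 0 such that i² + j² = 52.
Trying i = 4: j² = 52 - 4² = 52 - 16 = 36
j = 6
Check: 4² + 6² = 16 + 36 = 52 ✓

52 = 4² + 6²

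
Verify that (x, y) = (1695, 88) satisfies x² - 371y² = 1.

Compute x² = 1695² = 2873025
Compute 371y² = 371·88² = 371·7744 = 2873024
x² - 371y² = 2873025 - 2873024 = 1
Since this equals 1, (1695, 88) is a solution.

Yes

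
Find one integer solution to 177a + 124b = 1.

Step 1: Check solvability.
gcd(177, 124) = 1
Since 1 divides 1, solutions exist.

Step 2: Apply extended Euclidean algorithm to find gcd.
We find integers such that 177*x0 + 124*y0 = 1

Step 3: Scale the particular solution.
Multiply by 1/1 = 1:
a = -7, b = 10

Step 4: Verify.
177*(-7) + 124*(10) = 1 = 1 ✓

a = -7, b = 10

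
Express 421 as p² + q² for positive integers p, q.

We need to find integers p, q > 0 such that p² + q² = 421.
Trying p = 14: q² = 421 - 14² = 421 - 196 = 225
q = 15
Check: 14² + 15² = 196 + 225 = 421 ✓

421 = 14² + 15²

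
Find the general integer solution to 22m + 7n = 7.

Step 1: Compute gcd(22, 7) = 1.
Since 1 divides 7, solutions exist.

Step 2: Find a particular solution using extended Euclidean algorithm.
We get m₀ = 7, n₀ = -21.
Check: 22*7 + 7*-21 = 7 = 7 ✓

Step 3: Write the general solution.
m = 7 + (7/1)t = 7 + 7t
n = -21 - (22/1)t = -21 - 22t
for any integer t.

m = 7 + 7t, n = -21 - 22t for integer t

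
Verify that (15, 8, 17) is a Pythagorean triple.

Compute a² + b² = 15² + 8² = 225 + 64 = 289
Compute c² = 17² = 289
Since 289 = 289, confirmed.

Yes, it is a Pythagorean triple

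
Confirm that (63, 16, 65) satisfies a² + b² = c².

Compute a² + b² = 63² + 16² = 3969 + 256 = 4225
Compute c² = 65² = 4225
Since 4225 = 4225, confirmed.

Yes, it is a Pythagorean triple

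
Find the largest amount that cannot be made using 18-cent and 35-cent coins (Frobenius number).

For two coprime denominations a and b, the Frobenius number (largest value not representable as a non-negative combination) is ab - a - b.
Here gcd(18, 35) = 1, so they are coprime.
F(18, 35) = 18·35 - 18 - 35 = 630 - 53 = 577

577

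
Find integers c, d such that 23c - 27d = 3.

Step 1: Check solvability.
gcd(23, 27) = 1
Since 1 divides 3, solutions exist.

Step 2: Apply extended Euclidean algorithm to find gcd.
We find integers such that 23*x0 + 27*y0 = 1

Step 3: Scale the particular solution.
Multiply by 3/1 = 3:
c = -21, d = -18

Step 4: Verify.
23*(-21) - 27*(-18) = 3 = 3 ✓

c = -21, d = -18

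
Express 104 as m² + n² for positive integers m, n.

We need to find integers m, n > 0 such that m² + n² = 104.
Trying m = 2: n² = 104 - 2² = 104 - 4 = 100
n = 10
Check: 2² + 10² = 4 + 100 = 104 ✓

104 = 2² + 10²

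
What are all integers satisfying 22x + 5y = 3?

Step 1: Compute gcd(22, 5) = 1.
Since 1 divides 3, solutions exist.

Step 2: Find a particular solution using extended Euclidean algorithm.
We get x₀ = -6, y₀ = 27.
Check: 22*-6 + 5*27 = 3 = 3 ✓

Step 3: Write the general solution.
x = -6 + (5/1)t = -6 + 5t
y = 27 - (22/1)t = 27 - 22t
for any integer t.

x = -6 + 5t, y = 27 - 22t for integer t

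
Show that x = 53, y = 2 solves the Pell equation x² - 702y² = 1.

Compute x² = 53² = 2809
Compute 702y² = 702·2² = 702·4 = 2808
x² - 702y² = 2809 - 2808 = 1
Since this equals 1, (53, 2) is a solution.

Yes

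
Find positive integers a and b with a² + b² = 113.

We need to find integers a, b > 0 such that a² + b² = 113.
Trying a = 7: b² = 113 - 7² = 113 - 49 = 64
b = 8
Check: 7² + 8² = 49 + 64 = 113 ✓

113 = 7² + 8²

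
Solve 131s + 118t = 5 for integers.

Step 1: Check solvability.
gcd(131, 118) = 1
Since 1 divides 5, solutions exist.

Step 2: Apply extended Euclidean algorithm to find gcd.
We find integers such that 131*x0 + 118*y0 = 1

Step 3: Scale the particular solution.
Multiply by 5/1 = 5:
s = -45, t = 50

Step 4: Verify.
131*(-45) + 118*(50) = 5 = 5 ✓

s = -45, t = 50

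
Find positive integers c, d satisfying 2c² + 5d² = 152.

Try small values of c and check whether (152 - 2c²)/5 is a perfect square.
c = 6: 2·6² = 72, so 5d² = 152 - 72 = 80, giving d² = 16, d = 4.
Check: 2·6² + 5·4² = 72 + 80 = 152 ✓

c = 6, d = 4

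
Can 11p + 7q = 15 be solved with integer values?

Step 1: Compute gcd(11, 7).
gcd(11, 7) = 1

Step 2: Check divisibility.
Does 1 divide 15? 15 = 1 x 15, so yes.

By the theorem on linear Diophantine equations, 11p + 7q = 15 has integer solutions if and only if gcd(11, 7) divides 15. Since 1 | 15, solutions exist.

Yes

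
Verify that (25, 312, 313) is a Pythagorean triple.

Compute a² + b²:
25² + 312² = 625 + 97344 = 97969
Compute c²:
313² = 97969
Since 97969 = 97969, it is a Pythagorean triple.

Yes, it is a Pythagorean triple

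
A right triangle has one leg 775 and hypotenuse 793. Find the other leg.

b² = c² - a² = 628849 - 600625 = 28224
b = 168

168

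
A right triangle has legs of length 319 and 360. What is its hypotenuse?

c² = a² + b² = 319² + 360² = 101761 + 129600 = 231361
c = 481

481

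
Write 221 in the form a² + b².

We need to find integers a, b > 0 such that a² + b² = 221.
Trying a = 5: b² = 221 - 5² = 221 - 25 = 196
b = 14
Check: 5² + 14² = 25 + 196 = 221 ✓

221 = 5² + 14²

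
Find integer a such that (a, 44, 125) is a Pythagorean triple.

a² = c² - b² = 125² - 44² = 15625 - 1936 = 13689
a = sqrt(13689) = 117

117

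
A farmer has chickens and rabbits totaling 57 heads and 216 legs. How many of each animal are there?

Let c = chickens, r = rabbits.
Heads: c + r = 57
Legs: 2c + 4r = 216
From the first equation, c = 57 - r. Substitute:
2(57 - r) + 4r = 216
114 + 2r = 216
r = (216 - 114)/2 = 51
c = 57 - 51 = 6

Chickens: 6, Rabbits: 51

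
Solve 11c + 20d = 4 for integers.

Step 1: Check solvability.
gcd(11, 20) = 1
Since 1 divides 4, solutions exist.

Step 2: Apply extended Euclidean algorithm to find gcd.
We find integers such that 11*x0 + 20*y0 = 1

Step 3: Scale the particular solution.
Multiply by 4/1 = 4:
c = -36, d = 20

Step 4: Verify.
11*(-36) + 20*(20) = 4 = 4 ✓

c = -36, d = 20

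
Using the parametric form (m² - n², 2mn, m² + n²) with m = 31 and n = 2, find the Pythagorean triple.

a = m² - n² = 961 - 4 = 957
b = 2mn = 2·31·2 = 124
c = m² + n² = 961 + 4 = 965
Verify: 957² + 124² = 915849 + 15376 = 931225 = 965² ✓

(957, 124, 965)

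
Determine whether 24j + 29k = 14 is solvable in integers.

Step 1: Compute gcd(24, 29).
gcd(24, 29) = 1

Step 2: Check divisibility.
Does 1 divide 14? 14 = 1 x 14, so yes.

By the theorem on linear Diophantine equations, 24j + 29k = 14 has integer solutions if and only if gcd(24, 29) divides 14. Since 1 | 14, solutions exist.

Yes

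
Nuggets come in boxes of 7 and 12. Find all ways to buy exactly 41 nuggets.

We need non-negative integers (x, y) with 7x + 12y = 41.
For each x in 0..5, check if 41 - 7x is a non-negative multiple of 12.
No x yields an integer y ≥ 0.

No solution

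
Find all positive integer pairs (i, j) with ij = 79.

The positive divisors of 79 are: 1, 79.
Each divisor d gives the pair (d, 79/d):
(1, 79), (79, 1)

(1, 79), (79, 1)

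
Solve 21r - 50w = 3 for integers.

Step 1: Check solvability.
gcd(21, 50) = 1
Since 1 divides 3, solutions exist.

Step 2: Apply extended Euclidean algorithm to find gcd.
We find integers such that 21*x0 + 50*y0 = 1

Step 3: Scale the particular solution.
Multiply by 3/1 = 3:
r = -57, w = -24

Step 4: Verify.
21*(-57) - 50*(-24) = 3 = 3 ✓

r = -57, w = -24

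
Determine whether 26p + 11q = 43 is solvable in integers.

Step 1: Compute gcd(26, 11).
gcd(26, 11) = 1

Step 2: Check divisibility.
Does 1 divide 43? 43 = 1 x 43, so yes.

By the theorem on linear Diophantine equations, 26p + 11q = 43 has integer solutions if and only if gcd(26, 11) divides 43. Since 1 | 43, solutions exist.

Yes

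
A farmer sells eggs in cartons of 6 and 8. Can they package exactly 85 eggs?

We need non-negative a, b with 6a + 8b = 85.
gcd(6, 8) = 2, and 2 does not divide 85.
No integer solutions exist.

No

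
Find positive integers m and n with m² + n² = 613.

We need to find integers m, n > 0 such that m² + n² = 613.
Trying m = 17: n² = 613 - 17² = 613 - 289 = 324
n = 18
Check: 17² + 18² = 289 + 324 = 613 ✓

613 = 17² + 18²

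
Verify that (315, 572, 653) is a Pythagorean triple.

Compute a² + b²:
315² + 572² = 99225 + 327184 = 426409
Compute c²:
653² = 426409
Since 426409 = 426409, it is a Pythagorean triple.

Yes, it is a Pythagorean triple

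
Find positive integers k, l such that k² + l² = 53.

Search for k with 53 - k² a perfect square.
k = 2: 53 - 2² = 53 - 4 = 49 = 7² ✓
So k = 2, l = 7.

k = 2, l = 7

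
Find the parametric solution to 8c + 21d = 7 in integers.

Step 1: Compute gcd(8, 21) = 1.
Since 1 divides 7, solutions exist.

Step 2: Find a particular solution using extended Euclidean algorithm.
We get c₀ = 56, d₀ = -21.
Check: 8*56 + 21*-21 = 7 = 7 ✓

Step 3: Write the general solution.
c = 56 + (21/1)t = 56 + 21t
d = -21 - (8/1)t = -21 - 8t
for any integer t.

c = 56 + 21t, d = -21 - 8t for integer t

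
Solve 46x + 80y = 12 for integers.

Step 1: Check solvability.
gcd(46, 80) = 2
Since 2 divides 12, solutions exist.

Step 2: Apply extended Euclidean algorithm to find gcd.
We find integers such that 46*x0 + 80*y0 = 2

Step 3: Scale the particular solution.
Multiply by 12/2 = 6:
x = 42, y = -24

Step 4: Verify.
46*(42) + 80*(-24) = 12 = 12 ✓

x = 42, y = -24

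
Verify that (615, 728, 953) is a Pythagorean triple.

Compute a² + b² = 615² + 728² = 378225 + 529984 = 908209
Compute c² = 953² = 908209
Since 908209 = 908209, confirmed.

Yes, it is a Pythagorean triple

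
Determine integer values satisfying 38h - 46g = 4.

Step 1: Check solvability.
gcd(38, 46) = 2
Since 2 divides 4, solutions exist.

Step 2: Apply extended Euclidean algorithm to find gcd.
We find integers such that 38*x0 + 46*y0 = 2

Step 3: Scale the particular solution.
Multiply by 4/2 = 2:
h = -12, g = -10

Step 4: Verify.
38*(-12) - 46*(-10) = 4 = 4 ✓

h = -12, g = -10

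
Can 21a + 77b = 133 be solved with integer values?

Step 1: Compute gcd(21, 77).
gcd(21, 77) = 7

Step 2: Check divisibility.
Does 7 divide 133? 133 = 7 x 19, so yes.

By the theorem on linear Diophantine equations, 21a + 77b = 133 has integer solutions if and only if gcd(21, 77) divides 133. Since 7 | 133, solutions exist.

Yes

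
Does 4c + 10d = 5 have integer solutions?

Step 1: Compute gcd(4, 10).
gcd(4, 10) = 2

Step 2: Check divisibility.
Does 2 divide 5? 5 = 2 x 2 + 1, so no.

By the theorem on linear Diophantine equations, 4c + 10d = 5 has integer solutions if and only if gcd(4, 10) divides 5. Since 2 does not divide 5, no solutions exist.

No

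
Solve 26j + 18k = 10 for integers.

Step 1: Check solvability.
gcd(26, 18) = 2
Since 2 divides 10, solutions exist.

Step 2: Apply extended Euclidean algorithm to find gcd.
We find integers such that 26*x0 + 18*y0 = 2

Step 3: Scale the particular solution.
Multiply by 10/2 = 5:
j = -10, k = 15

Step 4: Verify.
26*(-10) + 18*(15) = 10 = 10 ✓

j = -10, k = 15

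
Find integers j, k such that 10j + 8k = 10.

Step 1: Check solvability.
gcd(10, 8) = 2
Since 2 divides 10, solutions exist.

Step 2: Apply extended Euclidean algorithm to find gcd.
We find integers such that 10*x0 + 8*y0 = 2

Step 3: Scale the particular solution.
Multiply by 10/2 = 5:
j = 5, k = -5

Step 4: Verify.
10*(5) + 8*(-5) = 10 = 10 ✓

j = 5, k = -5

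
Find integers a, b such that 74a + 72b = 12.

Step 1: Check solvability.
gcd(74, 72) = 2
Since 2 divides 12, solutions exist.

Step 2: Apply extended Euclidean algorithm to find gcd.
We find integers such that 74*x0 + 72*y0 = 2

Step 3: Scale the particular solution.
Multiply by 12/2 = 6:
a = 6, b = -6

Step 4: Verify.
74*(6) + 72*(-6) = 12 = 12 ✓

a = 6, b = -6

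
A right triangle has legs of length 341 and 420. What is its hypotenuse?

c² = a² + b² = 341² + 420² = 116281 + 176400 = 292681
c = 541

541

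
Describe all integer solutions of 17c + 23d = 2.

Step 1: Compute gcd(17, 23) = 1.
Since 1 divides 2, solutions exist.

Step 2: Find a particular solution using extended Euclidean algorithm.
We get c₀ = -8, d₀ = 6.
Check: 17*-8 + 23*6 = 2 = 2 ✓

Step 3: Write the general solution.
c = -8 + (23/1)t = -8 + 23t
d = 6 - (17/1)t = 6 - 17t
for any integer t.

c = -8 + 23t, d = 6 - 17t for integer t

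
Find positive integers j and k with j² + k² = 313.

We need to find integers j, k > 0 such that j² + k² = 313.
Trying j = 12: k² = 313 - 12² = 313 - 144 = 169
k = 13
Check: 12² + 13² = 144 + 169 = 313 ✓

313 = 12² + 13²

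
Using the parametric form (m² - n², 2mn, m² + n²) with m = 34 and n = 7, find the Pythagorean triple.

a = m² - n² = 1156 - 49 = 1107
b = 2mn = 2·34·7 = 476
c = m² + n² = 1156 + 49 = 1205
Verify: 1107² + 476² = 1225449 + 226576 = 1452025 = 1205² ✓

(1107, 476, 1205)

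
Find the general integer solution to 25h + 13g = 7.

Step 1: Compute gcd(25, 13) = 1.
Since 1 divides 7, solutions exist.

Step 2: Find a particular solution using extended Euclidean algorithm.
We get h₀ = -7, g₀ = 14.
Check: 25*-7 + 13*14 = 7 = 7 ✓

Step 3: Write the general solution.
h = -7 + (13/1)t = -7 + 13t
g = 14 - (25/1)t = 14 - 25t
for any integer t.

h = -7 + 13t, g = 14 - 25t for integer t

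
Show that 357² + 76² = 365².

Compute a² + b² = 357² + 76² = 127449 + 5776 = 133225
Compute c² = 365² = 133225
Since 133225 = 133225, confirmed.

Yes, it is a Pythagorean triple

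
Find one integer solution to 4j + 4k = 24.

Step 1: Check solvability.
gcd(4, 4) = 4
Since 4 divides 24, solutions exist.

Step 2: Apply extended Euclidean algorithm to find gcd.
We find integers such that 4*x0 + 4*y0 = 4

Step 3: Scale the particular solution.
Multiply by 24/4 = 6:
j = 0, k = 6

Step 4: Verify.
4*(0) + 4*(6) = 24 = 24 ✓

j = 0, k = 6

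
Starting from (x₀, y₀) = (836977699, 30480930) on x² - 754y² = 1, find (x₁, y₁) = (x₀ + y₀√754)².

Solutions to x² - Dy² = 1 are generated by powers of (x₀ + y₀√D).
The next solution satisfies x₁ + y₁√754 = (x₀ + y₀√754)², giving:
x₁ = x₀² + 754y₀² = 836977699² + 754·30480930² = 700531668623334601 + 700531668623334600 = 1401063337246669201
y₁ = 2x₀y₀ = 2·836977699·30480930 = 51023717309560140

Verify: 1401063337246669201² - 754·51023717309560140² = 1962978474976773916837213168721978401 - 1962978474976773916837213168721978400 = 1 ✓

x = 1401063337246669201, y = 51023717309560140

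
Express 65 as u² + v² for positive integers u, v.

We need to find integers u, v > 0 such that u² + v² = 65.
Trying u = 1: v² = 65 - 1² = 65 - 1 = 64
v = 8
Check: 1² + 8² = 1 + 64 = 65 ✓

65 = 1² + 8²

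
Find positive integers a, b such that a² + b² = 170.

Search for a with 170 - a² a perfect square.
a = 1: 170 - 1² = 170 - 1 = 169 = 13² ✓
So a = 1, b = 13.

a = 1, b = 13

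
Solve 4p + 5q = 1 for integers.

Step 1: Check solvability.
gcd(4, 5) = 1
Since 1 divides 1, solutions exist.

Step 2: Apply extended Euclidean algorithm to find gcd.
We find integers such that 4*x0 + 5*y0 = 1

Step 3: Scale the particular solution.
Multiply by 1/1 = 1:
p = -1, q = 1

Step 4: Verify.
4*(-1) + 5*(1) = 1 = 1 ✓

p = -1, q = 1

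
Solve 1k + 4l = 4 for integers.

Step 1: Check solvability.
gcd(1, 4) = 1
Since 1 divides 4, solutions exist.

Step 2: Apply extended Euclidean algorithm to find gcd.
We find integers such that 1*x0 + 4*y0 = 1

Step 3: Scale the particular solution.
Multiply by 4/1 = 4:
k = 4, l = 0

Step 4: Verify.
1*(4) + 4*(0) = 4 = 4 ✓

k = 4, l = 0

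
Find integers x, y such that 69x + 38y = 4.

Step 1: Check solvability.
gcd(69, 38) = 1
Since 1 divides 4, solutions exist.

Step 2: Apply extended Euclidean algorithm to find gcd.
We find integers such that 69*x0 + 38*y0 = 1

Step 3: Scale the particular solution.
Multiply by 4/1 = 4:
x = -44, y = 80

Step 4: Verify.
69*(-44) + 38*(80) = 4 = 4 ✓

x = -44, y = 80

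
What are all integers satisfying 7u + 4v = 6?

Step 1: Compute gcd(7, 4) = 1.
Since 1 divides 6, solutions exist.

Step 2: Find a particular solution using extended Euclidean algorithm.
We get u₀ = -6, v₀ = 12.
Check: 7*-6 + 4*12 = 6 = 6 ✓

Step 3: Write the general solution.
u = -6 + (4/1)t = -6 + 4t
v = 12 - (7/1)t = 12 - 7t
for any integer t.

u = -6 + 4t, v = 12 - 7t for integer t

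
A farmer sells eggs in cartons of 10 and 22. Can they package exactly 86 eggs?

We need non-negative a, b with 10a + 22b = 86.
gcd(10, 22) = 2 divides 86.
Try a = 2: 22b = 86 - 20 = 66, so b = 3.
One way: 2 cartons of 10 and 3 cartons of 22.

Yes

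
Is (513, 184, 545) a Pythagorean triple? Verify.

Compute a² + b² = 513² + 184² = 263169 + 33856 = 297025
Compute c² = 545² = 297025
Since 297025 = 297025, confirmed.

Yes, it is a Pythagorean triple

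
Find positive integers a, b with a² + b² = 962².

We need a² + b² = 962² = 925444.
Trying: 62² + 960² = 3844 + 921600 = 925444 ✓

(62, 960, 962)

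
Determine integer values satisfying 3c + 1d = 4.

Step 1: Check solvability.
gcd(3, 1) = 1
Since 1 divides 4, solutions exist.

Step 2: Apply extended Euclidean algorithm to find gcd.
We find integers such that 3*x0 + 1*y0 = 1

Step 3: Scale the particular solution.
Multiply by 4/1 = 4:
c = 0, d = 4

Step 4: Verify.
3*(0) + 1*(4) = 4 = 4 ✓

c = 0, d = 4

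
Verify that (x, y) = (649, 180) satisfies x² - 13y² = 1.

Compute x² = 649² = 421201
Compute 13y² = 13·180² = 13·32400 = 421200
x² - 13y² = 421201 - 421200 = 1
Since this equals 1, (649, 180) is a solution.

Yes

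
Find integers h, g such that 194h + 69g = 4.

Step 1: Check solvability.
gcd(194, 69) = 1
Since 1 divides 4, solutions exist.

Step 2: Apply extended Euclidean algorithm to find gcd.
We find integers such that 194*x0 + 69*y0 = 1

Step 3: Scale the particular solution.
Multiply by 4/1 = 4:
h = -64, g = 180

Step 4: Verify.
194*(-64) + 69*(180) = 4 = 4 ✓

h = -64, g = 180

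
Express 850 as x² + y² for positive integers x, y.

We need to find integers x, y > 0 such that x² + y² = 850.
Trying x = 3: y² = 850 - 3² = 850 - 9 = 841
y = 29
Check: 3² + 29² = 9 + 841 = 850 ✓

850 = 3² + 29²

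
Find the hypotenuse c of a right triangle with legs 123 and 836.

c² = a² + b² = 123² + 836² = 15129 + 698896 = 714025
c = 845

845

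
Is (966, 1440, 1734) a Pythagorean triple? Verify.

Compute a² + b² = 966² + 1440² = 933156 + 2073600 = 3006756
Compute c² = 1734² = 3006756
Since 3006756 = 3006756, confirmed.

Yes, it is a Pythagorean triple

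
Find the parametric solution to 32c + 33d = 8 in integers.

Step 1: Compute gcd(32, 33) = 1.
Since 1 divides 8, solutions exist.

Step 2: Find a particular solution using extended Euclidean algorithm.
We get c₀ = -8, d₀ = 8.
Check: 32*-8 + 33*8 = 8 = 8 ✓

Step 3: Write the general solution.
c = -8 + (33/1)t = -8 + 33t
d = 8 - (32/1)t = 8 - 32t
for any integer t.

c = -8 + 33t, d = 8 - 32t for integer t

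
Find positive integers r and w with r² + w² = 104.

We need to find integers r, w > 0 such that r² + w² = 104.
Trying r = 2: w² = 104 - 2² = 104 - 4 = 100
w = 10
Check: 2² + 10² = 4 + 100 = 104 ✓

104 = 2² + 10²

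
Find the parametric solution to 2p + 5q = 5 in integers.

Step 1: Compute gcd(2, 5) = 1.
Since 1 divides 5, solutions exist.

Step 2: Find a particular solution using extended Euclidean algorithm.
We get p₀ = -10, q₀ = 5.
Check: 2*-10 + 5*5 = 5 = 5 ✓

Step 3: Write the general solution.
p = -10 + (5/1)t = -10 + 5t
q = 5 - (2/1)t = 5 - 2t
for any integer t.

p = -10 + 5t, q = 5 - 2t for integer t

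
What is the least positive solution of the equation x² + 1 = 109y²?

We need x² = 109y² - 1. Try successive y:
y = 1: x² = 109·1² - 1 = 108, not a perfect square
y = 2: x² = 109·2² - 1 = 435, not a perfect square
y = 3: x² = 109·3² - 1 = 980, not a perfect square
...
y = 851525: x² = 109·851525² - 1 = 79035335993124 = 8890182² ✓
Check: 8890182² - 109·851525² = 79035335993124 - 79035335993125 = -1 ✓

x = 8890182, y = 851525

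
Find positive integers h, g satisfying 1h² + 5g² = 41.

Try small values of h and check whether (41 - 1h²)/5 is a perfect square.
h = 6: 1·6² = 36, so 5g² = 41 - 36 = 5, giving g² = 1, g = 1.
Check: 1·6² + 5·1² = 36 + 5 = 41 ✓

h = 6, g = 1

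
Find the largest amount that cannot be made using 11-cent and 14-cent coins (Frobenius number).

For two coprime denominations a and b, the Frobenius number (largest value not representable as a non-negative combination) is ab - a - b.
Here gcd(11, 14) = 1, so they are coprime.
F(11, 14) = 11·14 - 11 - 14 = 154 - 25 = 129

129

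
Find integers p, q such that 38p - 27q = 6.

Step 1: Check solvability.
gcd(38, 27) = 1
Since 1 divides 6, solutions exist.

Step 2: Apply extended Euclidean algorithm to find gcd.
We find integers such that 38*x0 + 27*y0 = 1

Step 3: Scale the particular solution.
Multiply by 6/1 = 6:
p = 30, q = 42

Step 4: Verify.
38*(30) - 27*(42) = 6 = 6 ✓

p = 30, q = 42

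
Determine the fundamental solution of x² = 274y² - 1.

We need x² = 274y² - 1. Try successive y:
y = 1: x² = 274·1² - 1 = 273, not a perfect square
y = 2: x² = 274·2² - 1 = 1095, not a perfect square
y = 3: x² = 274·3² - 1 = 2465, not a perfect square
...
y = 85: x² = 274·85² - 1 = 1979649 = 1407² ✓
Check: 1407² - 274·85² = 1979649 - 1979650 = -1 ✓

x = 1407, y = 85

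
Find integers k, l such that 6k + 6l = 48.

Step 1: Check solvability.
gcd(6, 6) = 6
Since 6 divides 48, solutions exist.

Step 2: Apply extended Euclidean algorithm to find gcd.
We find integers such that 6*x0 + 6*y0 = 6

Step 3: Scale the particular solution.
Multiply by 48/6 = 8:
k = 0, l = 8

Step 4: Verify.
6*(0) + 6*(8) = 48 = 48 ✓

k = 0, l = 8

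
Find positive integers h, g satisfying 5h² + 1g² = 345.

Try small values of h and check whether (345 - 5h²)/1 is a perfect square.
h = 8: 5·8² = 320, so 1g² = 345 - 320 = 25, giving g² = 25, g = 5.
Check: 5·8² + 1·5² = 320 + 25 = 345 ✓

h = 8, g = 5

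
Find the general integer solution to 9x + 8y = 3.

Step 1: Compute gcd(9, 8) = 1.
Since 1 divides 3, solutions exist.

Step 2: Find a particular solution using extended Euclidean algorithm.
We get x₀ = 3, y₀ = -3.
Check: 9*3 + 8*-3 = 3 = 3 ✓

Step 3: Write the general solution.
x = 3 + (8/1)t = 3 + 8t
y = -3 - (9/1)t = -3 - 9t
for any integer t.

x = 3 + 8t, y = -3 - 9t for integer t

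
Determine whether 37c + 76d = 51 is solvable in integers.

Step 1: Compute gcd(37, 76).
gcd(37, 76) = 1

Step 2: Check divisibility.
Does 1 divide 51? 51 = 1 x 51, so yes.

By the theorem on linear Diophantine equations, 37c + 76d = 51 has integer solutions if and only if gcd(37, 76) divides 51. Since 1 | 51, solutions exist.

Yes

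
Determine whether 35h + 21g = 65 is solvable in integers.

Step 1: Compute gcd(35, 21).
gcd(35, 21) = 7

Step 2: Check divisibility.
Does 7 divide 65? 65 = 7 x 9 + 2, so no.

By the theorem on linear Diophantine equations, 35h + 21g = 65 has integer solutions if and only if gcd(35, 21) divides 65. Since 7 does not divide 65, no solutions exist.

No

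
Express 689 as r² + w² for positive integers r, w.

We need to find integers r, w > 0 such that r² + w² = 689.
Trying r = 8: w² = 689 - 8² = 689 - 64 = 625
w = 25
Check: 8² + 25² = 64 + 625 = 689 ✓

689 = 8² + 25²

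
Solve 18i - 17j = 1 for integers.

Step 1: Check solvability.
gcd(18, 17) = 1
Since 1 divides 1, solutions exist.

Step 2: Apply extended Euclidean algorithm to find gcd.
We find integers such that 18*x0 + 17*y0 = 1

Step 3: Scale the particular solution.
Multiply by 1/1 = 1:
i = 1, j = 1

Step 4: Verify.
18*(1) - 17*(1) = 1 = 1 ✓

i = 1, j = 1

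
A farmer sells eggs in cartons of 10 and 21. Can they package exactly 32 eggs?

We need non-negative a, b with 10a + 21b = 32.
gcd(10, 21) = 1 divides 32, but no a in [0, 3] gives non-negative b.

No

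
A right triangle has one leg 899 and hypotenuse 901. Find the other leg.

b² = c² - a² = 811801 - 808201 = 3600
b = 60

60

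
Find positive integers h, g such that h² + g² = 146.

Search for h with 146 - h² a perfect square.
h = 5: 146 - 5² = 146 - 25 = 121 = 11² ✓
So h = 5, g = 11.

h = 5, g = 11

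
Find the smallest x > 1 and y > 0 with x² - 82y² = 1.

We seek the smallest positive integers (x, y) with x² - 82y² = 1, i.e., x² = 82y² + 1.
Try successive y values:
y = 1: x² = 82·1² + 1 = 83, not a perfect square
y = 2: x² = 82·2² + 1 = 329, not a perfect square
y = 3: x² = 82·3² + 1 = 739, not a perfect square
... continuing the search (or via continued fractions) ...
y = 18: x² = 82·18² + 1 = 26569, x = 163 ✓

Verify: 163² - 82·18² = 26569 - 26568 = 1 ✓

x = 163, y = 18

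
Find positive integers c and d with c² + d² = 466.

We need to find integers c, d > 0 such that c² + d² = 466.
Trying c = 5: d² = 466 - 5² = 466 - 25 = 441
d = 21
Check: 5² + 21² = 25 + 441 = 466 ✓

466 = 5² + 21²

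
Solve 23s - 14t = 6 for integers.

Step 1: Check solvability.
gcd(23, 14) = 1
Since 1 divides 6, solutions exist.

Step 2: Apply extended Euclidean algorithm to find gcd.
We find integers such that 23*x0 + 14*y0 = 1

Step 3: Scale the particular solution.
Multiply by 6/1 = 6:
s = -18, t = -30

Step 4: Verify.
23*(-18) - 14*(-30) = 6 = 6 ✓

s = -18, t = -30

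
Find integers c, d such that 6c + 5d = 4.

Step 1: Check solvability.
gcd(6, 5) = 1
Since 1 divides 4, solutions exist.

Step 2: Apply extended Euclidean algorithm to find gcd.
We find integers such that 6*x0 + 5*y0 = 1

Step 3: Scale the particular solution.
Multiply by 4/1 = 4:
c = 4, d = -4

Step 4: Verify.
6*(4) + 5*(-4) = 4 = 4 ✓

c = 4, d = -4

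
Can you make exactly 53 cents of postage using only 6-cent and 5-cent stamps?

We need non-negative x, y with 6x + 5y = 53.
gcd(6, 5) = 1 divides 53, so integer solutions exist.
Search for a non-negative one: x = 3 gives 5y = 53 - 18 = 35, so y = 7.
Check: 6·3 + 5·7 = 53 ✓

Yes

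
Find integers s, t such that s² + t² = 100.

We need to find integers s, t > 0 such that s² + t² = 100.
Trying s = 6: t² = 100 - 6² = 100 - 36 = 64
t = 8
Check: 6² + 8² = 36 + 64 = 100 ✓

100 = 6² + 8²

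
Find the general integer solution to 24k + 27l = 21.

Step 1: Compute gcd(24, 27) = 3.
Since 3 divides 21, solutions exist.

Step 2: Find a particular solution using extended Euclidean algorithm.
We get k₀ = -7, l₀ = 7.
Check: 24*-7 + 27*7 = 21 = 21 ✓

Step 3: Write the general solution.
k = -7 + (27/3)t = -7 + 9t
l = 7 - (24/3)t = 7 - 8t
for any integer t.

k = -7 + 9t, l = 7 - 8t for integer t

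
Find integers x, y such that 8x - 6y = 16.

Step 1: Check solvability.
gcd(8, 6) = 2
Since 2 divides 16, solutions exist.

Step 2: Apply extended Euclidean algorithm to find gcd.
We find integers such that 8*x0 + 6*y0 = 2

Step 3: Scale the particular solution.
Multiply by 16/2 = 8:
x = 8, y = 8

Step 4: Verify.
8*(8) - 6*(8) = 16 = 16 ✓

x = 8, y = 8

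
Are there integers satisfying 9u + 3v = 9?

Step 1: Compute gcd(9, 3).
gcd(9, 3) = 3

Step 2: Check divisibility.
Does 3 divide 9? 9 = 3 x 3, so yes.

By the theorem on linear Diophantine equations, 9u + 3v = 9 has integer solutions if and only if gcd(9, 3) divides 9. Since 3 | 9, solutions exist.

Yes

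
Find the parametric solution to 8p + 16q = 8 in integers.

Step 1: Compute gcd(8, 16) = 8.
Since 8 divides 8, solutions exist.

Step 2: Find a particular solution using extended Euclidean algorithm.
We get p₀ = 1, q₀ = 0.
Check: 8*1 + 16*0 = 8 = 8 ✓

Step 3: Write the general solution.
p = 1 + (16/8)t = 1 + 2t
q = 0 - (8/8)t = 0 - 1t
for any integer t.

p = 1 + 2t, q = 0 - 1t for integer t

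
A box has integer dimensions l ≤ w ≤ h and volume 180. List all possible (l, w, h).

Iterate l from 1 to ⌊180^(1/3)⌋. For each l dividing 180, iterate w ≥ l with w dividing 180/l, and set h = 180/(l·w).
Triples found (20): (1×1×180), (1×2×90), (1×3×60), (1×4×45), (1×5×36), (1×6×30), (1×9×20), (1×10×18), (1×12×15), (2×2×45), (2×3×30), (2×5×18), (2×6×15), (2×9×10), (3×3×20), (3×4×15), (3×5×12), (3×6×10), (4×5×9), (5×6×6)

(1×1×180), (1×2×90), (1×3×60), (1×4×45), (1×5×36), (1×6×30), (1×9×20), (1×10×18), (1×12×15), (2×2×45), (2×3×30), (2×5×18), (2×6×15), (2×9×10), (3×3×20), (3×4×15), (3×5×12), (3×6×10), (4×5×9), (5×6×6)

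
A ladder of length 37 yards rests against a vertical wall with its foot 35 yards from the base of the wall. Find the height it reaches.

The ladder, wall, and ground form a right triangle with hypotenuse 37 and one leg 35.
By the Pythagorean theorem: h² = 37² - 35² = 1369 - 1225 = 144
h = √144 = 12 yards

12 yards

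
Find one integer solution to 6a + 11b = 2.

Step 1: Check solvability.
gcd(6, 11) = 1
Since 1 divides 2, solutions exist.

Step 2: Apply extended Euclidean algorithm to find gcd.
We find integers such that 6*x0 + 11*y0 = 1

Step 3: Scale the particular solution.
Multiply by 2/1 = 2:
a = 4, b = -2

Step 4: Verify.
6*(4) + 11*(-2) = 2 = 2 ✓

a = 4, b = -2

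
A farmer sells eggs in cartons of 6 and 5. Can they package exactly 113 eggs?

We need non-negative a, b with 6a + 5b = 113.
gcd(6, 5) = 1 divides 113.
Try a = 3: 5b = 113 - 18 = 95, so b = 19.
One way: 3 cartons of 6 and 19 cartons of 5.

Yes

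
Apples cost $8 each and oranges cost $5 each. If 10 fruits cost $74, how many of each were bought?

Let a = apples, o = oranges.
a + o = 10
8a + 5o = 74
Substitute o = 10 - a:
8a + 5(10 - a) = 74
(8 - 5)a = 74 - 50
3a = 24
a = 8, o = 10 - 8 = 2

Apples: 8, Oranges: 2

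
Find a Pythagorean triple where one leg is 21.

We need the other leg and hypotenuse such that 21² + x² = c².
Take x = 20, c = 29: 21² + 20² = 441 + 400 = 841 = 29² ✓
Triple: (21, 20, 29)

(21, 20, 29)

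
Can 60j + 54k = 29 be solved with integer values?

Step 1: Compute gcd(60, 54).
gcd(60, 54) = 6

Step 2: Check divisibility.
Does 6 divide 29? 29 = 6 x 4 + 5, so no.

By the theorem on linear Diophantine equations, 60j + 54k = 29 has integer solutions if and only if gcd(60, 54) divides 29. Since 6 does not divide 29, no solutions exist.

No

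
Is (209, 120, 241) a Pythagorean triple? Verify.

Compute a² + b² = 209² + 120² = 43681 + 14400 = 58081
Compute c² = 241² = 58081
Since 58081 = 58081, confirmed.

Yes, it is a Pythagorean triple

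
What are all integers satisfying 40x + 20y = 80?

Step 1: Compute gcd(40, 20) = 20.
Since 20 divides 80, solutions exist.

Step 2: Find a particular solution using extended Euclidean algorithm.
We get x₀ = 0, y₀ = 4.
Check: 40*0 + 20*4 = 80 = 80 ✓

Step 3: Write the general solution.
x = 0 + (20/20)t = 0 + 1t
y = 4 - (40/20)t = 4 - 2t
for any integer t.

x = 0 + 1t, y = 4 - 2t for integer t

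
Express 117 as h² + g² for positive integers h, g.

We need to find integers h, g > 0 such that h² + g² = 117.
Trying h = 6: g² = 117 - 6² = 117 - 36 = 81
g = 9
Check: 6² + 9² = 36 + 81 = 117 ✓

117 = 6² + 9²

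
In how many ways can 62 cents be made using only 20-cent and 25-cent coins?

We need non-negative integers (x, y) with 20x + 25y = 62.
For each x from 0 to 3, check if (62 - 20x) is a non-negative multiple of 25.
Solutions (x, y): none
Count: 0

0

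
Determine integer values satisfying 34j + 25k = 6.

Step 1: Check solvability.
gcd(34, 25) = 1
Since 1 divides 6, solutions exist.

Step 2: Apply extended Euclidean algorithm to find gcd.
We find integers such that 34*x0 + 25*y0 = 1

Step 3: Scale the particular solution.
Multiply by 6/1 = 6:
j = -66, k = 90

Step 4: Verify.
34*(-66) + 25*(90) = 6 = 6 ✓

j = -66, k = 90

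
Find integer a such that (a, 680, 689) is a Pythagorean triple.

a² = c² - b² = 689² - 680² = 474721 - 462400 = 12321
a = sqrt(12321) = 111

111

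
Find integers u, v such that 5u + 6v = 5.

Step 1: Check solvability.
gcd(5, 6) = 1
Since 1 divides 5, solutions exist.

Step 2: Apply extended Euclidean algorithm to find gcd.
We find integers such that 5*x0 + 6*y0 = 1

Step 3: Scale the particular solution.
Multiply by 5/1 = 5:
u = -5, v = 5

Step 4: Verify.
5*(-5) + 6*(5) = 5 = 5 ✓

u = -5, v = 5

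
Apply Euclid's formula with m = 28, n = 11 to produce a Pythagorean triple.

a = m² - n² = 28² - 11² = 784 - 121 = 663
b = 2mn = 2·28·11 = 616
c = m² + n² = 784 + 121 = 905
Verify: 663² + 616² = 439569 + 379456 = 819025 = 905² ✓

(663, 616, 905)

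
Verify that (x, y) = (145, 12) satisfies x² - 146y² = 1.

Compute x² = 145² = 21025
Compute 146y² = 146·12² = 146·144 = 21024
x² - 146y² = 21025 - 21024 = 1
Since this equals 1, (145, 12) is a solution.

Yes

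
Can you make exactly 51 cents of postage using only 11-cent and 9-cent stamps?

We need non-negative x, y with 11x + 9y = 51.
gcd(11, 9) = 1 divides 51, so integer solutions exist.
Search for a non-negative one: x = 3 gives 9y = 51 - 33 = 18, so y = 2.
Check: 11·3 + 9·2 = 51 ✓

Yes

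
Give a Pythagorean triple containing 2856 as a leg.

We need the other leg and hypotenuse such that 2856² + x² = c².
Take x = 1015, c = 3031: 2856² + 1015² = 8156736 + 1030225 = 9186961 = 3031² ✓
Triple: (1015, 2856, 3031)

(1015, 2856, 3031)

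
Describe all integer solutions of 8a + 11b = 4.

Step 1: Compute gcd(8, 11) = 1.
Since 1 divides 4, solutions exist.

Step 2: Find a particular solution using extended Euclidean algorithm.
We get a₀ = -16, b₀ = 12.
Check: 8*-16 + 11*12 = 4 = 4 ✓

Step 3: Write the general solution.
a = -16 + (11/1)t = -16 + 11t
b = 12 - (8/1)t = 12 - 8t
for any integer t.

a = -16 + 11t, b = 12 - 8t for integer t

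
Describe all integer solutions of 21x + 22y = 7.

Step 1: Compute gcd(21, 22) = 1.
Since 1 divides 7, solutions exist.

Step 2: Find a particular solution using extended Euclidean algorithm.
We get x₀ = -7, y₀ = 7.
Check: 21*-7 + 22*7 = 7 = 7 ✓

Step 3: Write the general solution.
x = -7 + (22/1)t = -7 + 22t
y = 7 - (21/1)t = 7 - 21t
for any integer t.

x = -7 + 22t, y = 7 - 21t for integer t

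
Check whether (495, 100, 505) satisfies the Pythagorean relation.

Compute a² + b²:
495² + 100² = 245025 + 10000 = 255025
Compute c²:
505² = 255025
Since 255025 = 255025, it is a Pythagorean triple.

Yes, it is a Pythagorean triple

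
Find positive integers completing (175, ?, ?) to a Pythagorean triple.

We need the other leg and hypotenuse such that 175² + x² = c².
Take x = 60, c = 185: 175² + 60² = 30625 + 3600 = 34225 = 185² ✓
Triple: (175, 60, 185)

(175, 60, 185)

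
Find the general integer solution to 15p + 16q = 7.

Step 1: Compute gcd(15, 16) = 1.
Since 1 divides 7, solutions exist.

Step 2: Find a particular solution using extended Euclidean algorithm.
We get p₀ = -7, q₀ = 7.
Check: 15*-7 + 16*7 = 7 = 7 ✓

Step 3: Write the general solution.
p = -7 + (16/1)t = -7 + 16t
q = 7 - (15/1)t = 7 - 15t
for any integer t.

p = -7 + 16t, q = 7 - 15t for integer t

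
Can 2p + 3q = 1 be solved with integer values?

Step 1: Compute gcd(2, 3).
gcd(2, 3) = 1

Step 2: Check divisibility.
Does 1 divide 1? 1 = 1 x 1, so yes.

By the theorem on linear Diophantine equations, 2p + 3q = 1 has integer solutions if and only if gcd(2, 3) divides 1. Since 1 | 1, solutions exist.

Yes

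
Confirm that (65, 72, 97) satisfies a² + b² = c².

Compute a² + b² = 65² + 72² = 4225 + 5184 = 9409
Compute c² = 97² = 9409
Since 9409 = 9409, confirmed.

Yes, it is a Pythagorean triple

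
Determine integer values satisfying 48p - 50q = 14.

Step 1: Check solvability.
gcd(48, 50) = 2
Since 2 divides 14, solutions exist.

Step 2: Apply extended Euclidean algorithm to find gcd.
We find integers such that 48*x0 + 50*y0 = 2

Step 3: Scale the particular solution.
Multiply by 14/2 = 7:
p = -7, q = -7

Step 4: Verify.
48*(-7) - 50*(-7) = 14 = 14 ✓

p = -7, q = -7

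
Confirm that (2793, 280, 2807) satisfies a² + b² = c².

Compute a² + b² = 2793² + 280² = 7800849 + 78400 = 7879249
Compute c² = 2807² = 7879249
Since 7879249 = 7879249, confirmed.

Yes, it is a Pythagorean triple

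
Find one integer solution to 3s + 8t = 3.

Step 1: Check solvability.
gcd(3, 8) = 1
Since 1 divides 3, solutions exist.

Step 2: Apply extended Euclidean algorithm to find gcd.
We find integers such that 3*x0 + 8*y0 = 1

Step 3: Scale the particular solution.
Multiply by 3/1 = 3:
s = 9, t = -3

Step 4: Verify.
3*(9) + 8*(-3) = 3 = 3 ✓

s = 9, t = -3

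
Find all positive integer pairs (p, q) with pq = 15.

The positive divisors of 15 are: 1, 3, 5, 15.
Each divisor d gives the pair (d, 15/d):
(1, 15), (3, 5), (5, 3), (15, 1)

(1, 15), (3, 5), (5, 3), (15, 1)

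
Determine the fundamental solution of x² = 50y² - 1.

We need x² = 50y² - 1. Try successive y:
y = 1: x² = 50·1² - 1 = 49 = 7² ✓
Check: 7² - 50·1² = 49 - 50 = -1 ✓

x = 7, y = 1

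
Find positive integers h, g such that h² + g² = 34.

Search for h with 34 - h² a perfect square.
h = 3: 34 - 3² = 34 - 9 = 25 = 5² ✓
So h = 3, g = 5.

h = 3, g = 5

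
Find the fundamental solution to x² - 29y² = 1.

We seek the smallest positive integers (x, y) with x² - 29y² = 1, i.e., x² = 29y² + 1.
Try successive y values:
y = 1: x² = 29·1² + 1 = 30, not a perfect square
y = 2: x² = 29·2² + 1 = 117, not a perfect square
y = 3: x² = 29·3² + 1 = 262, not a perfect square
... continuing the search (or via continued fractions) ...
y = 1820: x² = 29·1820² + 1 = 96059601, x = 9801 ✓

Verify: 9801² - 29·1820² = 96059601 - 96059600 = 1 ✓

x = 9801, y = 1820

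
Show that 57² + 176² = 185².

Compute a² + b² = 57² + 176² = 3249 + 30976 = 34225
Compute c² = 185² = 34225
Since 34225 = 34225, confirmed.

Yes, it is a Pythagorean triple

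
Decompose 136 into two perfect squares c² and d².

We need to find integers c, d > 0 such that c² + d² = 136.
Trying c = 6: d² = 136 - 6² = 136 - 36 = 100
d = 10
Check: 6² + 10² = 36 + 100 = 136 ✓

136 = 6² + 10²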